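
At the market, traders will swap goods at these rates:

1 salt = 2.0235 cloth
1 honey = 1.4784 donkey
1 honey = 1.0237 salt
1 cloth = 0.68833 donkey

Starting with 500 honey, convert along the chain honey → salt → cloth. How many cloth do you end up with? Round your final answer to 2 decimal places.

500 honey × 1.0237 = 511.85 salt
511.85 salt × 2.0235 = 1035.728475 cloth

1035.73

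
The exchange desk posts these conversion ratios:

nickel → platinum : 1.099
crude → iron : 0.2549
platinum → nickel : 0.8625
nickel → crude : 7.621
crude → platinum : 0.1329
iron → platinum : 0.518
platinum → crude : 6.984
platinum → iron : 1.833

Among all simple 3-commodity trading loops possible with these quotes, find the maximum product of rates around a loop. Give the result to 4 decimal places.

platinum→crude→iron→platinum: 6.984 × 0.2549 × 0.518 = 0.92215
platinum→nickel→crude→platinum: 0.8625 × 7.621 × 0.1329 = 0.87357
Maximum is platinum→crude→iron→platinum at 0.9222; no arbitrage — every cycle loses value.

0.9222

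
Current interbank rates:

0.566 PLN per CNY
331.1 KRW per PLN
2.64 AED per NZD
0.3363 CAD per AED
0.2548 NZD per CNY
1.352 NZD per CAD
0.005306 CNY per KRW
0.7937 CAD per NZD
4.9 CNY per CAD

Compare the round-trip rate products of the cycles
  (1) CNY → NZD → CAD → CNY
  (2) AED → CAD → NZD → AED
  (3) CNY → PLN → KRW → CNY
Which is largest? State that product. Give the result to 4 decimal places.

1.2003

(1) 0.2548 × 0.7937 × 4.9 = 0.99095
(2) 0.3363 × 1.352 × 2.64 = 1.20035
(3) 0.566 × 331.1 × 0.005306 = 0.99436
Highest is cycle (2) at 1.2003 (>1, arbitrage).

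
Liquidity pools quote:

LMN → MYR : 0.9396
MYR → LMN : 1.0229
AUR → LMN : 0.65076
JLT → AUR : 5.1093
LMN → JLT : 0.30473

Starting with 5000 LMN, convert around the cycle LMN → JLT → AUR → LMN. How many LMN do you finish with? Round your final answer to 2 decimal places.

5066.03

5000 LMN × 0.30473 = 1523.65 JLT
1523.65 JLT × 5.1093 = 7784.784945 AUR
7784.784945 AUR × 0.65076 = 5066.0266508082 LMN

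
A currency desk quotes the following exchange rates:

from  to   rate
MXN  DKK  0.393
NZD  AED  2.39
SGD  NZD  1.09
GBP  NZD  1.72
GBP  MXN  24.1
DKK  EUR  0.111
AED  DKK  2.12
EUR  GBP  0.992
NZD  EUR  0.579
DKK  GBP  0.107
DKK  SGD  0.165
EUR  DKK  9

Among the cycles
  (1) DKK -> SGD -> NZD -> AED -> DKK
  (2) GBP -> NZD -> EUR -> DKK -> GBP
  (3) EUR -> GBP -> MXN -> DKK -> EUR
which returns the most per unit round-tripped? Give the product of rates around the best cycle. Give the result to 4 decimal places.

(1) 0.165 × 1.09 × 2.39 × 2.12 = 0.91126
(2) 1.72 × 0.579 × 9 × 0.107 = 0.95903
(3) 0.992 × 24.1 × 0.393 × 0.111 = 1.04290
Highest is cycle (3) at 1.0429 (>1, arbitrage).

1.0429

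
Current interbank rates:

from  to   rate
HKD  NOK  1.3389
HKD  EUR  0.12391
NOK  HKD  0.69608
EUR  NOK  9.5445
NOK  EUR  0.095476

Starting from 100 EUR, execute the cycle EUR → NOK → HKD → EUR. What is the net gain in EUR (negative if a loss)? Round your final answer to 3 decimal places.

-17.677

100 EUR × 9.5445 = 954.45 NOK
954.45 NOK × 0.69608 = 664.373556 HKD
664.373556 HKD × 0.12391 = 82.32252732396 EUR
Net change: 82.32252732396 − 100 = -17.67747267604 EUR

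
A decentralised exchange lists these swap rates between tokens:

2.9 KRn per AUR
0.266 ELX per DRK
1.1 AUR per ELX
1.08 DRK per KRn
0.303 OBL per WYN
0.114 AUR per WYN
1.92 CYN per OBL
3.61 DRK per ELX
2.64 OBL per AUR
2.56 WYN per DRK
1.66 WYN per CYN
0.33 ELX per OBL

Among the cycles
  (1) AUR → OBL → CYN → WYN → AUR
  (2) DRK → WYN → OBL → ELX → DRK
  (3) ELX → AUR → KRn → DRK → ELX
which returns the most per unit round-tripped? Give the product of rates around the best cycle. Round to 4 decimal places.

0.9592

(1) 2.64 × 1.92 × 1.66 × 0.114 = 0.95922
(2) 2.56 × 0.303 × 0.33 × 3.61 = 0.92407
(3) 1.1 × 2.9 × 1.08 × 0.266 = 0.91642
Highest is cycle (1) at 0.9592 (≤1, no arbitrage).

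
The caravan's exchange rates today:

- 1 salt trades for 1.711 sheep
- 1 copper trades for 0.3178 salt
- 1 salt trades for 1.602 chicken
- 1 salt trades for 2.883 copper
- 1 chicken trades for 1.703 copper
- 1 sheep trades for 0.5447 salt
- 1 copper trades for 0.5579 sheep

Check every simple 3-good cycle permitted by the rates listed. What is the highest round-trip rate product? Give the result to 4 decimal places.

salt→copper→sheep→salt: 2.883 × 0.5579 × 0.5447 = 0.87611
salt→chicken→copper→salt: 1.602 × 1.703 × 0.3178 = 0.86702
Maximum is salt→copper→sheep→salt at 0.8761; no arbitrage — every cycle loses value.

0.8761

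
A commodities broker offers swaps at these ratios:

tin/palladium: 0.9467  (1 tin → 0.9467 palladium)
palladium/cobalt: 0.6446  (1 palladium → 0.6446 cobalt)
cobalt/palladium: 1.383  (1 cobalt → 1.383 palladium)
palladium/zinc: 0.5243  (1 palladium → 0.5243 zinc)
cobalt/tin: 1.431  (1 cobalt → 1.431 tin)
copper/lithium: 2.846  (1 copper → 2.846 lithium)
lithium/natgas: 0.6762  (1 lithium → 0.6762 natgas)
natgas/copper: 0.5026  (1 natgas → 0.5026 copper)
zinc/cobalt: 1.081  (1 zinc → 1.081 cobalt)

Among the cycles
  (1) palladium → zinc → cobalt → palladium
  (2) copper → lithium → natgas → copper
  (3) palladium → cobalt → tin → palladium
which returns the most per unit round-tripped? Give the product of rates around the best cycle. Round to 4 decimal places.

(1) 0.5243 × 1.081 × 1.383 = 0.78384
(2) 2.846 × 0.6762 × 0.5026 = 0.96724
(3) 0.6446 × 1.431 × 0.9467 = 0.87326
Highest is cycle (2) at 0.9672 (≤1, no arbitrage).

0.9672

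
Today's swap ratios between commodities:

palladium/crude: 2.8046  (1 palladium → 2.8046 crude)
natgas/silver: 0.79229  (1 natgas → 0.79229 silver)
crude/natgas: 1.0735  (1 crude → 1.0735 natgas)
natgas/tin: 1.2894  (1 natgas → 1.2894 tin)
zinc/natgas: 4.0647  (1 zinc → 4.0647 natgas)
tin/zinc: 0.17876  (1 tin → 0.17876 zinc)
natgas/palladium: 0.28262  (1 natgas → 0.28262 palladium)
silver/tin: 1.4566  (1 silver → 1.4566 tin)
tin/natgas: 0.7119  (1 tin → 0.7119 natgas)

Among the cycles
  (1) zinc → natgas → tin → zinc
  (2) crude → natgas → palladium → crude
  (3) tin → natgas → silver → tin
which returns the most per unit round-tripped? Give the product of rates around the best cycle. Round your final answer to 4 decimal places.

0.9369

(1) 4.0647 × 1.2894 × 0.17876 = 0.93689
(2) 1.0735 × 0.28262 × 2.8046 = 0.85089
(3) 0.7119 × 0.79229 × 1.4566 = 0.82157
Highest is cycle (1) at 0.9369 (≤1, no arbitrage).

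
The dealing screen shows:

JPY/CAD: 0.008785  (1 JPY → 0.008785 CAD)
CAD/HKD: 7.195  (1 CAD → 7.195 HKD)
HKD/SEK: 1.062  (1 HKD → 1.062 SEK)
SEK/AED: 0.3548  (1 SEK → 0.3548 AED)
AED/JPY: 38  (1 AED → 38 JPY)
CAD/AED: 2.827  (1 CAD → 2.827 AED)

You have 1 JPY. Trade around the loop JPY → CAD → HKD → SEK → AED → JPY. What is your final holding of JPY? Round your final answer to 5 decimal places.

1 JPY × 0.008785 = 0.008785 CAD
0.008785 CAD × 7.195 = 0.063208075 HKD
0.063208075 HKD × 1.062 = 0.06712697565 SEK
0.06712697565 SEK × 0.3548 = 0.02381665096062 AED
0.02381665096062 AED × 38 = 0.90503273650356 JPY

0.90503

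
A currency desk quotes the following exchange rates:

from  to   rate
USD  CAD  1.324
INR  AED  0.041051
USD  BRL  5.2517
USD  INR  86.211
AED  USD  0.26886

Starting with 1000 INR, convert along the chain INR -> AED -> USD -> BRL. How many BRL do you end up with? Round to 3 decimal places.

1000 INR × 0.041051 = 41.051 AED
41.051 AED × 0.26886 = 11.03697186 USD
11.03697186 USD × 5.2517 = 57.962865117162 BRL

57.963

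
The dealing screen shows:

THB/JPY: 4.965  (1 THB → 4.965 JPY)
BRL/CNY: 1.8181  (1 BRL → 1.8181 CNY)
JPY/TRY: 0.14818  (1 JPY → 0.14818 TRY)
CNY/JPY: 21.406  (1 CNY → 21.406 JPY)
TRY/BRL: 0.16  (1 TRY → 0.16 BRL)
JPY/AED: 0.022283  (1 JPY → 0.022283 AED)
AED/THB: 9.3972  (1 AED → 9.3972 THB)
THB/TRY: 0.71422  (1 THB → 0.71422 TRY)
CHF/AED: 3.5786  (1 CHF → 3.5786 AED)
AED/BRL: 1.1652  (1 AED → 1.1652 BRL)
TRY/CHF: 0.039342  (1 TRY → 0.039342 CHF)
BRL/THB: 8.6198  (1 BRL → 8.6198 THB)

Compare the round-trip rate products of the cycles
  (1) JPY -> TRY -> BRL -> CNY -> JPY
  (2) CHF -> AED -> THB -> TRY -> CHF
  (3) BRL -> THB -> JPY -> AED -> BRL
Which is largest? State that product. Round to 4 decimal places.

(1) 0.14818 × 0.16 × 1.8181 × 21.406 = 0.92270
(2) 3.5786 × 9.3972 × 0.71422 × 0.039342 = 0.94493
(3) 8.6198 × 4.965 × 0.022283 × 1.1652 = 1.11120
Highest is cycle (3) at 1.1112 (>1, arbitrage).

1.1112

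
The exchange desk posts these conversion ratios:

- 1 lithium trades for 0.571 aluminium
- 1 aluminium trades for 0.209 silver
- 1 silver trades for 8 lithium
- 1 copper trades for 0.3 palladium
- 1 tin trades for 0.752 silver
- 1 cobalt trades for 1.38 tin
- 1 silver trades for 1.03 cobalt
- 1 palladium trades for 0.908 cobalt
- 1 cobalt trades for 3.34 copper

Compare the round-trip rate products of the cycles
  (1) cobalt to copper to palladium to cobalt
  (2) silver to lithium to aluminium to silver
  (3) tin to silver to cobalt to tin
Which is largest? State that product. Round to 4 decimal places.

(1) 3.34 × 0.3 × 0.908 = 0.90982
(2) 8 × 0.571 × 0.209 = 0.95471
(3) 0.752 × 1.03 × 1.38 = 1.06889
Highest is cycle (3) at 1.0689 (>1, arbitrage).

1.0689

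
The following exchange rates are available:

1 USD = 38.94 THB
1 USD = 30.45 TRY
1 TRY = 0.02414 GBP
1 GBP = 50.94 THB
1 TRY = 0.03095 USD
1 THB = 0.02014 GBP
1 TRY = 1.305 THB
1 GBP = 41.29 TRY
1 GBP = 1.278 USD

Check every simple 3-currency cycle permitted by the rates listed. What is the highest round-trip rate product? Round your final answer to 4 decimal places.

GBP→TRY→THB→GBP: 41.29 × 1.305 × 0.02014 = 1.08521
GBP→USD→THB→GBP: 1.278 × 38.94 × 0.02014 = 1.00227
GBP→USD→TRY→GBP: 1.278 × 30.45 × 0.02414 = 0.93941
Maximum is GBP→TRY→THB→GBP at 1.0852; arbitrage exists.

1.0852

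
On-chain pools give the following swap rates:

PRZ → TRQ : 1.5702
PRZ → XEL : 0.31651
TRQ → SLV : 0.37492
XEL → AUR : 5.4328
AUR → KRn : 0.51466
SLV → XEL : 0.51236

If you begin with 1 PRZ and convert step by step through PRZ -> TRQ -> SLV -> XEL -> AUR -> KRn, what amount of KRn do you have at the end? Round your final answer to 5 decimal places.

0.84336

1 PRZ × 1.5702 = 1.5702 TRQ
1.5702 TRQ × 0.37492 = 0.588699384 SLV
0.588699384 SLV × 0.51236 = 0.30162601638624 XEL
0.30162601638624 XEL × 5.4328 = 1.638673821823164672 AUR
1.638673821823164672 AUR × 0.51466 = 0.84335986913950993009152 KRn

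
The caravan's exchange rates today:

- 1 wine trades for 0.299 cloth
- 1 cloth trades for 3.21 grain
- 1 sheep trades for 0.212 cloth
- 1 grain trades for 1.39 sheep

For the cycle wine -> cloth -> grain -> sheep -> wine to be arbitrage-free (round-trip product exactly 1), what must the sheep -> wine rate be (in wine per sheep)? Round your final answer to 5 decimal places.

Known legs of the cycle: 0.299 × 3.21 × 1.39 = 1.3341081
For no arbitrage the full-cycle product must be 1, so the missing rate is 1 / 1.3341081 ≈ 0.7495644.

0.74956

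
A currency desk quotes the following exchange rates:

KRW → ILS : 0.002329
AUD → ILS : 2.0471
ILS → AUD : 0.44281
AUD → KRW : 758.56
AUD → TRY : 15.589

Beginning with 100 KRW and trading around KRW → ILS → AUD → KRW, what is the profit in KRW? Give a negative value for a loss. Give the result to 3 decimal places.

100 KRW × 0.002329 = 0.2329 ILS
0.2329 ILS × 0.44281 = 0.103130449 AUD
0.103130449 AUD × 758.56 = 78.23063339344 KRW
Net change: 78.23063339344 − 100 = -21.76936660656 KRW

-21.769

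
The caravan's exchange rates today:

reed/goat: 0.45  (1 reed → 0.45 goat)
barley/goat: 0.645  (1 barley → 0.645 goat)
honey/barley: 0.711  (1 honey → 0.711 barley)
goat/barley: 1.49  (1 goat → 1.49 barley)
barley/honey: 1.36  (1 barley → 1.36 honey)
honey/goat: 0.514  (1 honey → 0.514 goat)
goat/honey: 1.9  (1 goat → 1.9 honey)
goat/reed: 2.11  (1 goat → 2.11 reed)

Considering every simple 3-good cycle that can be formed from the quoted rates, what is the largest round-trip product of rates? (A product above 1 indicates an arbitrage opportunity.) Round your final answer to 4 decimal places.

goat→barley→honey→goat: 1.49 × 1.36 × 0.514 = 1.04157
goat→honey→barley→goat: 1.9 × 0.711 × 0.645 = 0.87133
Maximum is goat→barley→honey→goat at 1.0416; arbitrage exists.

1.0416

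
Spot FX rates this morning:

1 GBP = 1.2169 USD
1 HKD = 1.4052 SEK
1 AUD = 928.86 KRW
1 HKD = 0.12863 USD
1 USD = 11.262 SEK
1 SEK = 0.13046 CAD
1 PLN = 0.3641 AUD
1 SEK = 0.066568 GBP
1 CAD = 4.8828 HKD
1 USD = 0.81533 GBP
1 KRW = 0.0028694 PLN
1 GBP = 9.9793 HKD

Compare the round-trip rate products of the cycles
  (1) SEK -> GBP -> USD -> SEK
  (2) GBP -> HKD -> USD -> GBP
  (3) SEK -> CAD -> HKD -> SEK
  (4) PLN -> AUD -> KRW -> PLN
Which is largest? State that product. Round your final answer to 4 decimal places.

(1) 0.066568 × 1.2169 × 11.262 = 0.91230
(2) 9.9793 × 0.12863 × 0.81533 = 1.04659
(3) 0.13046 × 4.8828 × 1.4052 = 0.89513
(4) 0.3641 × 928.86 × 0.0028694 = 0.97043
Highest is cycle (2) at 1.0466 (>1, arbitrage).

1.0466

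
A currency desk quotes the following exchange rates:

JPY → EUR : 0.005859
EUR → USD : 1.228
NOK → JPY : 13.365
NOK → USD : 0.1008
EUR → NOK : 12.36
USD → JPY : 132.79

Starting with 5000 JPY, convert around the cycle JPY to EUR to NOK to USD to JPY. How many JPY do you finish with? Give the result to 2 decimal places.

4846.61

5000 JPY × 0.005859 = 29.295 EUR
29.295 EUR × 12.36 = 362.0862 NOK
362.0862 NOK × 0.1008 = 36.49828896 USD
36.49828896 USD × 132.79 = 4846.6077909984 JPY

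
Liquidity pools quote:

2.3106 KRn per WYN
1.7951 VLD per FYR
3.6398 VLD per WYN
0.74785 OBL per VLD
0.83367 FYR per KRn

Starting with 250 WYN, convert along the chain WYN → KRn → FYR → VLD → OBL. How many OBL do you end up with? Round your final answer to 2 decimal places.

250 WYN × 2.3106 = 577.65 KRn
577.65 KRn × 0.83367 = 481.5694755 FYR
481.5694755 FYR × 1.7951 = 864.46536547005 VLD
864.46536547005 VLD × 0.74785 = 646.4904235667768925 OBL

646.49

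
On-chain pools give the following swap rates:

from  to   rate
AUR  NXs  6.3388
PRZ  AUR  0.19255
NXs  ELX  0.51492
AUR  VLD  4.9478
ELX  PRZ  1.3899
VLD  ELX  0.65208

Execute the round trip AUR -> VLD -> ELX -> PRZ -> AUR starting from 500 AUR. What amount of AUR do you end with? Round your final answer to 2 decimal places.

431.73

500 AUR × 4.9478 = 2473.9 VLD
2473.9 VLD × 0.65208 = 1613.180712 ELX
1613.180712 ELX × 1.3899 = 2242.1598716088 PRZ
2242.1598716088 PRZ × 0.19255 = 431.72788327827444 AUR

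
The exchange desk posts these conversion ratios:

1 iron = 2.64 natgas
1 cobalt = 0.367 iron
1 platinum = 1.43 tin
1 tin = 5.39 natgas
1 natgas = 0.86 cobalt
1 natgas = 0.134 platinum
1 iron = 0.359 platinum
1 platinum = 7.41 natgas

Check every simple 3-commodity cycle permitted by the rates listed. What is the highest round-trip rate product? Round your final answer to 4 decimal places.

1.0328

tin→natgas→platinum→tin: 5.39 × 0.134 × 1.43 = 1.03283
iron→natgas→cobalt→iron: 2.64 × 0.86 × 0.367 = 0.83324
Maximum is tin→natgas→platinum→tin at 1.0328; arbitrage exists.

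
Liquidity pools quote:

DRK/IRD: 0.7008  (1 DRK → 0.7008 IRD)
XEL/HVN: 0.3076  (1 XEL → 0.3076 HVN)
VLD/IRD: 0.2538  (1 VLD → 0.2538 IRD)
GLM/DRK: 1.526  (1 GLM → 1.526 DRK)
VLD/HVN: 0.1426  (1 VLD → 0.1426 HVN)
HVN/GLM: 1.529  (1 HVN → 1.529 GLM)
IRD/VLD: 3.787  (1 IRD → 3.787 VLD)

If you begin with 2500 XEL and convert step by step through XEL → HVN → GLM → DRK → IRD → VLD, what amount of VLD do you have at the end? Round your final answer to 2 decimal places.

2500 XEL × 0.3076 = 769 HVN
769 HVN × 1.529 = 1175.801 GLM
1175.801 GLM × 1.526 = 1794.272326 DRK
1794.272326 DRK × 0.7008 = 1257.4260460608 IRD
1257.4260460608 IRD × 3.787 = 4761.8724364322496 VLD

4761.87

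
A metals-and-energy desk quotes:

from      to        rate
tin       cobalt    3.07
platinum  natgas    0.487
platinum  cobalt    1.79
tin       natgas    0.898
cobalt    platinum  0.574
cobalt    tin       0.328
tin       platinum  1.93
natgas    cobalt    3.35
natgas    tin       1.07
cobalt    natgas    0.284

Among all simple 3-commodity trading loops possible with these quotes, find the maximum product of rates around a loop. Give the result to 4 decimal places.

1.1331

tin→platinum→cobalt→tin: 1.93 × 1.79 × 0.328 = 1.13314
natgas→tin→platinum→natgas: 1.07 × 1.93 × 0.487 = 1.00570
natgas→cobalt→tin→natgas: 3.35 × 0.328 × 0.898 = 0.98672
natgas→cobalt→platinum→natgas: 3.35 × 0.574 × 0.487 = 0.93645
natgas→tin→cobalt→natgas: 1.07 × 3.07 × 0.284 = 0.93291
Maximum is tin→platinum→cobalt→tin at 1.1331; arbitrage exists.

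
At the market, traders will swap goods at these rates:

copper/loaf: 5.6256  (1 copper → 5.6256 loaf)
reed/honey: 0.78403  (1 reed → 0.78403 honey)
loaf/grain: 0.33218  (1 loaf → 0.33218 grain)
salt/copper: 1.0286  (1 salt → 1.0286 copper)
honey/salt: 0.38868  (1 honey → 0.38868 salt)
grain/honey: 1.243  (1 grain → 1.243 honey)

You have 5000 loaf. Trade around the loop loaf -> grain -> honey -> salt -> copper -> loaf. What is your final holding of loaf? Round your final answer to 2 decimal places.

4643.25

5000 loaf × 0.33218 = 1660.9 grain
1660.9 grain × 1.243 = 2064.4987 honey
2064.4987 honey × 0.38868 = 802.429354716 salt
802.429354716 salt × 1.0286 = 825.3788342608776 copper
825.3788342608776 copper × 5.6256 = 4643.25117001799302656 loaf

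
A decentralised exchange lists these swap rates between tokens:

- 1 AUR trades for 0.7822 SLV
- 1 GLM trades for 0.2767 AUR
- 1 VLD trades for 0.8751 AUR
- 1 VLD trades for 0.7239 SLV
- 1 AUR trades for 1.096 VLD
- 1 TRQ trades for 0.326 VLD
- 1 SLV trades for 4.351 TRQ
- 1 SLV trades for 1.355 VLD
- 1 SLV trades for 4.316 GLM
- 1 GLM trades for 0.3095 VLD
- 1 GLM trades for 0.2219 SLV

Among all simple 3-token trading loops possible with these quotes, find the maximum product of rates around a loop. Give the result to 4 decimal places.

VLD→SLV→TRQ→VLD: 0.7239 × 4.351 × 0.326 = 1.02680
VLD→SLV→GLM→VLD: 0.7239 × 4.316 × 0.3095 = 0.96699
GLM→AUR→SLV→GLM: 0.2767 × 0.7822 × 4.316 = 0.93413
VLD→AUR→SLV→VLD: 0.8751 × 0.7822 × 1.355 = 0.92750
Maximum is VLD→SLV→TRQ→VLD at 1.0268; arbitrage exists.

1.0268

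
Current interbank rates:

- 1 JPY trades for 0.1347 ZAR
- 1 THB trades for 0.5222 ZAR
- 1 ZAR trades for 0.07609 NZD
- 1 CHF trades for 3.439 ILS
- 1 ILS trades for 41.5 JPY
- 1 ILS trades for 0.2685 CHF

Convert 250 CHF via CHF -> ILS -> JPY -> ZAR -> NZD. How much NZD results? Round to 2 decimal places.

365.69

250 CHF × 3.439 = 859.75 ILS
859.75 ILS × 41.5 = 35679.625 JPY
35679.625 JPY × 0.1347 = 4806.0454875 ZAR
4806.0454875 ZAR × 0.07609 = 365.692001143875 NZD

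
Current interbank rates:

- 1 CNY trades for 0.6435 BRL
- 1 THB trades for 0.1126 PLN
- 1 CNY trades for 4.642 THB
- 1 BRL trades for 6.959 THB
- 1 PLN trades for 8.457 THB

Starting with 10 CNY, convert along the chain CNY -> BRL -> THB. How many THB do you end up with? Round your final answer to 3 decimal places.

10 CNY × 0.6435 = 6.435 BRL
6.435 BRL × 6.959 = 44.781165 THB

44.781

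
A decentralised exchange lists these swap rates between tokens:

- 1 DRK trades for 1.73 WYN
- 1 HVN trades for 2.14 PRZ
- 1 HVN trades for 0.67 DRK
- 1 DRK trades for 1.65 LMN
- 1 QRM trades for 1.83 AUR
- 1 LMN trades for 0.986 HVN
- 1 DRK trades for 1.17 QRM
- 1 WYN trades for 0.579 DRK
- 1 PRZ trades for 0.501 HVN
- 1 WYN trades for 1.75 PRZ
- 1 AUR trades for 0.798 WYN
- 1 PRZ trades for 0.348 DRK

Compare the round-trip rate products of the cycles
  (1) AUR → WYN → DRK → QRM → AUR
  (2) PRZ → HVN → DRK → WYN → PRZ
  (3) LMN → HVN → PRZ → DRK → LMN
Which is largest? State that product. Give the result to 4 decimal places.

(1) 0.798 × 0.579 × 1.17 × 1.83 = 0.98928
(2) 0.501 × 0.67 × 1.73 × 1.75 = 1.01624
(3) 0.986 × 2.14 × 0.348 × 1.65 = 1.21158
Highest is cycle (3) at 1.2116 (>1, arbitrage).

1.2116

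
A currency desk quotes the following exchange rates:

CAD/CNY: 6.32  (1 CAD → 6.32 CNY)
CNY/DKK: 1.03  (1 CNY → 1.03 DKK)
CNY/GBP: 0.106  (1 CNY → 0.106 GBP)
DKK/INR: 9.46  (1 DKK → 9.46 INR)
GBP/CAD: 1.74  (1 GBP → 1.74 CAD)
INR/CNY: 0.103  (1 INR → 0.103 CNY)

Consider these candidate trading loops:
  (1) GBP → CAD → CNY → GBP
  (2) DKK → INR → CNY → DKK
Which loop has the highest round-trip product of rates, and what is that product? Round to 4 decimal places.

(1) 1.74 × 6.32 × 0.106 = 1.16566
(2) 9.46 × 0.103 × 1.03 = 1.00361
Highest is cycle (1) at 1.1657 (>1, arbitrage).

1.1657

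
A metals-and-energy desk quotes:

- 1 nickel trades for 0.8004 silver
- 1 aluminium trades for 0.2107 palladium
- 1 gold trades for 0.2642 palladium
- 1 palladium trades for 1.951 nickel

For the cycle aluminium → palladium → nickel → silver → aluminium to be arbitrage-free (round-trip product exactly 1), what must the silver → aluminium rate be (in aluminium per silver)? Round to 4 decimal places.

Known legs of the cycle: 0.2107 × 1.951 × 0.8004 = 0.32902499028
For no arbitrage the full-cycle product must be 1, so the missing rate is 1 / 0.32902499028 ≈ 3.039283.

3.0393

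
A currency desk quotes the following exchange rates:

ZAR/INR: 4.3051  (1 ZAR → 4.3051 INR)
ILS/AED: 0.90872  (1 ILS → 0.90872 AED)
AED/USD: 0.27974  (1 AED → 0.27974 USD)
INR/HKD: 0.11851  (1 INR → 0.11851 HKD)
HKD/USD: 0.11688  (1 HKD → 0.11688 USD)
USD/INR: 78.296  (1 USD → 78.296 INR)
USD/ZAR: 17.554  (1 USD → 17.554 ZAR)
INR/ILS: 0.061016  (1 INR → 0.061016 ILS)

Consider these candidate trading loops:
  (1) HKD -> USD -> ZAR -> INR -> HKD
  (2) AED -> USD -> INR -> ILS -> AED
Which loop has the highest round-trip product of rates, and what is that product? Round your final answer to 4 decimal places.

(1) 0.11688 × 17.554 × 4.3051 × 0.11851 = 1.04678
(2) 0.27974 × 78.296 × 0.061016 × 0.90872 = 1.21442
Highest is cycle (2) at 1.2144 (>1, arbitrage).

1.2144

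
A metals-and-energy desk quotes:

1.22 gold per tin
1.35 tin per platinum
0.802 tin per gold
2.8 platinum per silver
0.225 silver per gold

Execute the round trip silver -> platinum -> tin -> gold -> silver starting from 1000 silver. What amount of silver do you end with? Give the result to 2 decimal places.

1000 silver × 2.8 = 2800 platinum
2800 platinum × 1.35 = 3780 tin
3780 tin × 1.22 = 4611.6 gold
4611.6 gold × 0.225 = 1037.61 silver

1037.61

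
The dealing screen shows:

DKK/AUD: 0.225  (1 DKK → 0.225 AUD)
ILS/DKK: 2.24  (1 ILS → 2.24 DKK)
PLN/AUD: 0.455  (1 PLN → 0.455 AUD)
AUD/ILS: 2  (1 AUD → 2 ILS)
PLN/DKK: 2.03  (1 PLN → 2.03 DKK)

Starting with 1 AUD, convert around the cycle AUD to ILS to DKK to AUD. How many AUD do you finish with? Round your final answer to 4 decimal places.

1.0080

1 AUD × 2 = 2 ILS
2 ILS × 2.24 = 4.48 DKK
4.48 DKK × 0.225 = 1.008 AUD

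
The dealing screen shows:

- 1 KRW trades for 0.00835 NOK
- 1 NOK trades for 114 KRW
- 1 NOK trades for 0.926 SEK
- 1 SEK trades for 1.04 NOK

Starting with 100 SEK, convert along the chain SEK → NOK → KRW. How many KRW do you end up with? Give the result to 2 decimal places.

11856.00

100 SEK × 1.04 = 104 NOK
104 NOK × 114 = 11856 KRW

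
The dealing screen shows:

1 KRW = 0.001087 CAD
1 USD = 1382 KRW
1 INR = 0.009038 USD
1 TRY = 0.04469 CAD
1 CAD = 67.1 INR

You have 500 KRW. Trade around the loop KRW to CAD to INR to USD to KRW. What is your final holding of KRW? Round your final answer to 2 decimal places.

455.51

500 KRW × 0.001087 = 0.5435 CAD
0.5435 CAD × 67.1 = 36.46885 INR
36.46885 INR × 0.009038 = 0.3296054663 USD
0.3296054663 USD × 1382 = 455.5147544266 KRW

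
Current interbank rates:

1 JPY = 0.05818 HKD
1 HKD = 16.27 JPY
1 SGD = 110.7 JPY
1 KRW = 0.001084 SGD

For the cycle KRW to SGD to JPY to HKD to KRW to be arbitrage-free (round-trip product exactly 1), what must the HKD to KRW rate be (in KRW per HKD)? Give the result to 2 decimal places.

Known legs of the cycle: 0.001084 × 110.7 × 0.05818 = 0.006981530184
For no arbitrage the full-cycle product must be 1, so the missing rate is 1 / 0.006981530184 ≈ 143.2351.

143.24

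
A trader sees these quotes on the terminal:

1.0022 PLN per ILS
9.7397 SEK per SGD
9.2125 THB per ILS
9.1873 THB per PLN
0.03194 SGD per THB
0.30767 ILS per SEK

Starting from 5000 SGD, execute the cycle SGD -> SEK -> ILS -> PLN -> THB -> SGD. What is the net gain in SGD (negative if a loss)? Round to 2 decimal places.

5000 SGD × 9.7397 = 48698.5 SEK
48698.5 SEK × 0.30767 = 14983.067495 ILS
14983.067495 ILS × 1.0022 = 15016.030243489 PLN
15016.030243489 PLN × 9.1873 = 137956.7746560064897 THB
137956.7746560064897 THB × 0.03194 = 4406.339382512847281018 SGD
Net change: 4406.339382512847281018 − 5000 = -593.660617487152718982 SGD

-593.66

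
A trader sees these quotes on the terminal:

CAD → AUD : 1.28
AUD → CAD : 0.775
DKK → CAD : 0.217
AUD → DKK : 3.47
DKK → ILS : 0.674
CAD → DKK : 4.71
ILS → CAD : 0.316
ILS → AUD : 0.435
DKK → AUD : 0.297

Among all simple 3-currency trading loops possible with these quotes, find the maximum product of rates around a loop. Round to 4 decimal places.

CAD→DKK→AUD→CAD: 4.71 × 0.297 × 0.775 = 1.08412
ILS→AUD→DKK→ILS: 0.435 × 3.47 × 0.674 = 1.01737
ILS→CAD→DKK→ILS: 0.316 × 4.71 × 0.674 = 1.00315
CAD→AUD→DKK→CAD: 1.28 × 3.47 × 0.217 = 0.96383
Maximum is CAD→DKK→AUD→CAD at 1.0841; arbitrage exists.

1.0841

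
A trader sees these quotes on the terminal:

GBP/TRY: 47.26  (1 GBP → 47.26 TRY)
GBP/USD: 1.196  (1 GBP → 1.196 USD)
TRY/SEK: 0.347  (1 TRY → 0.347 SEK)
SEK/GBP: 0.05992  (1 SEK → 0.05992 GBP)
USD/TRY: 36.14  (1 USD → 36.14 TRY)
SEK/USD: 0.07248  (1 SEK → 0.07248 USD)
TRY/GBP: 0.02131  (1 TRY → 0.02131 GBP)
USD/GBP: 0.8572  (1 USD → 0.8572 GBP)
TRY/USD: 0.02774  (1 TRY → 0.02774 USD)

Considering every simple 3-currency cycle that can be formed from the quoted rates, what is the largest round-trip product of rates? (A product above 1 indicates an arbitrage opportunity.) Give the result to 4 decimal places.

1.1238

GBP→TRY→USD→GBP: 47.26 × 0.02774 × 0.8572 = 1.12378
GBP→TRY→SEK→GBP: 47.26 × 0.347 × 0.05992 = 0.98264
GBP→USD→TRY→GBP: 1.196 × 36.14 × 0.02131 = 0.92109
TRY→SEK→USD→TRY: 0.347 × 0.07248 × 36.14 = 0.90894
Maximum is GBP→TRY→USD→GBP at 1.1238; arbitrage exists.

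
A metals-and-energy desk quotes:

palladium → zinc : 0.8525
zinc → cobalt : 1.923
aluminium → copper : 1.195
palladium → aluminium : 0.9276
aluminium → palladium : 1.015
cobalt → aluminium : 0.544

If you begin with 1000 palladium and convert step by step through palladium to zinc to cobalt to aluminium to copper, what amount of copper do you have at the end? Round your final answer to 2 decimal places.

1000 palladium × 0.8525 = 852.5 zinc
852.5 zinc × 1.923 = 1639.3575 cobalt
1639.3575 cobalt × 0.544 = 891.81048 aluminium
891.81048 aluminium × 1.195 = 1065.7135236 copper

1065.71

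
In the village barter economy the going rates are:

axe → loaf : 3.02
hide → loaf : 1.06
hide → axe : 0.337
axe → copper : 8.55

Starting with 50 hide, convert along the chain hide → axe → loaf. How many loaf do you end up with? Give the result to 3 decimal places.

50.887

50 hide × 0.337 = 16.85 axe
16.85 axe × 3.02 = 50.887 loaf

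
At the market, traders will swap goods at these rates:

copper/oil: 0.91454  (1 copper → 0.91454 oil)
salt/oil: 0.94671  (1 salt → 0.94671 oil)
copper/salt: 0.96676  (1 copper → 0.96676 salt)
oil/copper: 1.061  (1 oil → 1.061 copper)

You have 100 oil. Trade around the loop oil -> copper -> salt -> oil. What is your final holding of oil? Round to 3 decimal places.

97.107

100 oil × 1.061 = 106.1 copper
106.1 copper × 0.96676 = 102.573236 salt
102.573236 salt × 0.94671 = 97.10710825356 oil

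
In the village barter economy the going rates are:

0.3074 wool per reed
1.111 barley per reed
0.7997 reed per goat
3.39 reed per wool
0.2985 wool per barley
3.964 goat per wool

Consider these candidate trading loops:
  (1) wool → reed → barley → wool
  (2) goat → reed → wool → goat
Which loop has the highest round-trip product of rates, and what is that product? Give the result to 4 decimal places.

1.1242

(1) 3.39 × 1.111 × 0.2985 = 1.12424
(2) 0.7997 × 0.3074 × 3.964 = 0.97446
Highest is cycle (1) at 1.1242 (>1, arbitrage).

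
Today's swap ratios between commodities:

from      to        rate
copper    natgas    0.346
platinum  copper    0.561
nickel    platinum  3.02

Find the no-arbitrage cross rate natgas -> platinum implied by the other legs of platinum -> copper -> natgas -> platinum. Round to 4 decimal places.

Known legs of the cycle: 0.561 × 0.346 = 0.194106
For no arbitrage the full-cycle product must be 1, so the missing rate is 1 / 0.194106 ≈ 5.151824.

5.1518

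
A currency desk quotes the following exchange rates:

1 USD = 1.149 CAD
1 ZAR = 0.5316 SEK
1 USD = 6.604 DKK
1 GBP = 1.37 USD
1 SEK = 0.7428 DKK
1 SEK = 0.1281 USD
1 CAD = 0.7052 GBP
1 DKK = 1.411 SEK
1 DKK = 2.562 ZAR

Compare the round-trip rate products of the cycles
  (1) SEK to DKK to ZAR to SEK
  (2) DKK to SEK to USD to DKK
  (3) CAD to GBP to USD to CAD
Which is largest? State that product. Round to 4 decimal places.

(1) 0.7428 × 2.562 × 0.5316 = 1.01166
(2) 1.411 × 0.1281 × 6.604 = 1.19367
(3) 0.7052 × 1.37 × 1.149 = 1.11008
Highest is cycle (2) at 1.1937 (>1, arbitrage).

1.1937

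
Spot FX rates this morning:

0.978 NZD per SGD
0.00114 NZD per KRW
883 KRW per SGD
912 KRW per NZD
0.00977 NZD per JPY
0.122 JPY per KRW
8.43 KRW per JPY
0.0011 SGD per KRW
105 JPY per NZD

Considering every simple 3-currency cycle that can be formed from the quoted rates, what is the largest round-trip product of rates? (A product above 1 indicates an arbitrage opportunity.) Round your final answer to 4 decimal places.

1.0870

KRW→JPY→NZD→KRW: 0.122 × 0.00977 × 912 = 1.08705
KRW→NZD→JPY→KRW: 0.00114 × 105 × 8.43 = 1.00907
KRW→SGD→NZD→KRW: 0.0011 × 0.978 × 912 = 0.98113
Maximum is KRW→JPY→NZD→KRW at 1.0870; arbitrage exists.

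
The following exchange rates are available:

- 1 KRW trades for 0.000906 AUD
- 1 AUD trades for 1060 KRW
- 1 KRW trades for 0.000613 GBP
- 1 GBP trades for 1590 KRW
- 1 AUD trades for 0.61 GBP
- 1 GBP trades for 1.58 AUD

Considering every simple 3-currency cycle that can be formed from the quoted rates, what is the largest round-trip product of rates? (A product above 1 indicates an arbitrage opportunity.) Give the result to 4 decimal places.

GBP→AUD→KRW→GBP: 1.58 × 1060 × 0.000613 = 1.02665
GBP→KRW→AUD→GBP: 1590 × 0.000906 × 0.61 = 0.87873
Maximum is GBP→AUD→KRW→GBP at 1.0267; arbitrage exists.

1.0267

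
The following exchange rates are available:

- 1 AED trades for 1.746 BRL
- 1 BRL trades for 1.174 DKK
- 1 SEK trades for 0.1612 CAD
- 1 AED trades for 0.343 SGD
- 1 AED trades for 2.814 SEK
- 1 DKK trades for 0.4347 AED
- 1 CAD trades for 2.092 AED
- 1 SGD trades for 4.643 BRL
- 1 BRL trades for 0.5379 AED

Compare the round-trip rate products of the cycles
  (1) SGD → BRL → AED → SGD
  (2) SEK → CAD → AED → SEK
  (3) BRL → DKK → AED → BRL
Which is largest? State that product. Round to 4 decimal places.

0.9490

(1) 4.643 × 0.5379 × 0.343 = 0.85663
(2) 0.1612 × 2.092 × 2.814 = 0.94897
(3) 1.174 × 0.4347 × 1.746 = 0.89105
Highest is cycle (2) at 0.9490 (≤1, no arbitrage).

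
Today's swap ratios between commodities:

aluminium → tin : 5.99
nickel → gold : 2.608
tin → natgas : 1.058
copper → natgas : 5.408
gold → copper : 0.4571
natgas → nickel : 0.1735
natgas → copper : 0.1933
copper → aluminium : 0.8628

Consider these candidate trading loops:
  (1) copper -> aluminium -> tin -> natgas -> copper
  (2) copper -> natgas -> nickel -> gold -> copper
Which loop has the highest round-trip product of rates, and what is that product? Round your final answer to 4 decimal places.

(1) 0.8628 × 5.99 × 1.058 × 0.1933 = 1.05695
(2) 5.408 × 0.1735 × 2.608 × 0.4571 = 1.11855
Highest is cycle (2) at 1.1185 (>1, arbitrage).

1.1185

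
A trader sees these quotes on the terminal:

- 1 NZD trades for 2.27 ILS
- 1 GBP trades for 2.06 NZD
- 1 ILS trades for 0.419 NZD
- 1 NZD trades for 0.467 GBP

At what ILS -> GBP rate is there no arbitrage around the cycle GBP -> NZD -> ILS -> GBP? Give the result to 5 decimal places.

0.21385

Known legs of the cycle: 2.06 × 2.27 = 4.6762
For no arbitrage the full-cycle product must be 1, so the missing rate is 1 / 4.6762 ≈ 0.2138489.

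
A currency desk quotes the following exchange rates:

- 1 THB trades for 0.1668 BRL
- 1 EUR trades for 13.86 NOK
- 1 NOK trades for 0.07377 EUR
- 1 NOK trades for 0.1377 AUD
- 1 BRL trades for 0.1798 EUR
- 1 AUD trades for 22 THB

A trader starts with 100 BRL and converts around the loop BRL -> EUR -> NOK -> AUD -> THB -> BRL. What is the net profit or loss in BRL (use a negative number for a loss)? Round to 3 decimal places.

25.923

100 BRL × 0.1798 = 17.98 EUR
17.98 EUR × 13.86 = 249.2028 NOK
249.2028 NOK × 0.1377 = 34.31522556 AUD
34.31522556 AUD × 22 = 754.93496232 THB
754.93496232 THB × 0.1668 = 125.923151714976 BRL
Net change: 125.923151714976 − 100 = 25.923151714976 BRL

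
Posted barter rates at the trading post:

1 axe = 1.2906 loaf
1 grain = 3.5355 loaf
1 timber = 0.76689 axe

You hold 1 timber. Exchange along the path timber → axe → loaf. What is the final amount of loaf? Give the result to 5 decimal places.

0.98975

1 timber × 0.76689 = 0.76689 axe
0.76689 axe × 1.2906 = 0.989748234 loaf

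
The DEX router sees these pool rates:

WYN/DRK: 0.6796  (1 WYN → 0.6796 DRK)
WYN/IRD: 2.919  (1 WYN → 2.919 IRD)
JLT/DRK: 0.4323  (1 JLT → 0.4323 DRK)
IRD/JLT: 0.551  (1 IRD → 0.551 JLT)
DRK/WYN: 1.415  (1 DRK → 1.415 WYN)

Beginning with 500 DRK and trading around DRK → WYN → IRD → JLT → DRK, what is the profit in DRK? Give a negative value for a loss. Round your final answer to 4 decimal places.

500 DRK × 1.415 = 707.5 WYN
707.5 WYN × 2.919 = 2065.1925 IRD
2065.1925 IRD × 0.551 = 1137.9210675 JLT
1137.9210675 JLT × 0.4323 = 491.92327748025 DRK
Net change: 491.92327748025 − 500 = -8.07672251975 DRK

-8.0767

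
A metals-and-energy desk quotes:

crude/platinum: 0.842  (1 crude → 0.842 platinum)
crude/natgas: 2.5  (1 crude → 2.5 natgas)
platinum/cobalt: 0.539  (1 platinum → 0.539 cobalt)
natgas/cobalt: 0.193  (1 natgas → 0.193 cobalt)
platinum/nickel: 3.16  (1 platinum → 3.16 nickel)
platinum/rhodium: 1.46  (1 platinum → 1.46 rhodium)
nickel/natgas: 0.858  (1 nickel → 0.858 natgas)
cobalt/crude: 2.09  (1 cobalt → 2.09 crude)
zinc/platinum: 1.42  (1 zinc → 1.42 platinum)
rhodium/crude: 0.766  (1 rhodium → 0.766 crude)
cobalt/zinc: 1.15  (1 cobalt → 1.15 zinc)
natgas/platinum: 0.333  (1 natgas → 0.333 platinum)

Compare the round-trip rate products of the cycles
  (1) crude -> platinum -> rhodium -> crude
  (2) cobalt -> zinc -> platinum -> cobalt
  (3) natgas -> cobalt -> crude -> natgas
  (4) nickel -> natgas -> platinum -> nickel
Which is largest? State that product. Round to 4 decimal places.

1.0084

(1) 0.842 × 1.46 × 0.766 = 0.94166
(2) 1.15 × 1.42 × 0.539 = 0.88019
(3) 0.193 × 2.09 × 2.5 = 1.00843
(4) 0.858 × 0.333 × 3.16 = 0.90286
Highest is cycle (3) at 1.0084 (>1, arbitrage).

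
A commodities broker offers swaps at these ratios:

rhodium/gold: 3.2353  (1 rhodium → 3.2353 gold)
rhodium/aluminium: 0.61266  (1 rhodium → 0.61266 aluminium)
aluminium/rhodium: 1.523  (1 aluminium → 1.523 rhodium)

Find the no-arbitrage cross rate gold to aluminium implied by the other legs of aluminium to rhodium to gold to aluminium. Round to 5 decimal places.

Known legs of the cycle: 1.523 × 3.2353 = 4.9273619
For no arbitrage the full-cycle product must be 1, so the missing rate is 1 / 4.9273619 ≈ 0.2029484.

0.20295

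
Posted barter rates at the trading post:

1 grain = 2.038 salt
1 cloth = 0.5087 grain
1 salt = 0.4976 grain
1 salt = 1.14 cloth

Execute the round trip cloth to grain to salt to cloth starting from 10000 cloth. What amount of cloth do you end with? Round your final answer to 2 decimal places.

11818.73

10000 cloth × 0.5087 = 5087 grain
5087 grain × 2.038 = 10367.306 salt
10367.306 salt × 1.14 = 11818.72884 cloth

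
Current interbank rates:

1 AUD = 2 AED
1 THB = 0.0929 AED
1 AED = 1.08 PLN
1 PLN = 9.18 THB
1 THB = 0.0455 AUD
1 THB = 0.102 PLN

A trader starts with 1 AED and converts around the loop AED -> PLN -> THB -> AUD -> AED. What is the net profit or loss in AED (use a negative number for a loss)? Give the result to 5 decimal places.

-0.09779

1 AED × 1.08 = 1.08 PLN
1.08 PLN × 9.18 = 9.9144 THB
9.9144 THB × 0.0455 = 0.4511052 AUD
0.4511052 AUD × 2 = 0.9022104 AED
Net change: 0.9022104 − 1 = -0.0977896 AED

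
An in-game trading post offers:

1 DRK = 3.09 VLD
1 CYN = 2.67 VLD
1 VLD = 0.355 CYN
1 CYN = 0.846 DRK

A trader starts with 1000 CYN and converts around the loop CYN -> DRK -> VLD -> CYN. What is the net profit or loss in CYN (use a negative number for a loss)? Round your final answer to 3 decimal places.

1000 CYN × 0.846 = 846 DRK
846 DRK × 3.09 = 2614.14 VLD
2614.14 VLD × 0.355 = 928.0197 CYN
Net change: 928.0197 − 1000 = -71.9803 CYN

-71.980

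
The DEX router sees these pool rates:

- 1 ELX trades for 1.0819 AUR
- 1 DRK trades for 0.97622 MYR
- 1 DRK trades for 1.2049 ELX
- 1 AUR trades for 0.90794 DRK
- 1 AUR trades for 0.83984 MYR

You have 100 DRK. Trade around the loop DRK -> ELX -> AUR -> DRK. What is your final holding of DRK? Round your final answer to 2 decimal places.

100 DRK × 1.2049 = 120.49 ELX
120.49 ELX × 1.0819 = 130.358131 AUR
130.358131 AUR × 0.90794 = 118.35736146014 DRK

118.36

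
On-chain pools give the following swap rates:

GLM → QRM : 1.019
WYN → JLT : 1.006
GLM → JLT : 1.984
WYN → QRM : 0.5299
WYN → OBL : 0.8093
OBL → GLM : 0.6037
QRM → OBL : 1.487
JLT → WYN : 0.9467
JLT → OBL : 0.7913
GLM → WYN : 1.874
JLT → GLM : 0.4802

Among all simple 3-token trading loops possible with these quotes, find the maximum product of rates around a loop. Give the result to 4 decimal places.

JLT→OBL→GLM→JLT: 0.7913 × 0.6037 × 1.984 = 0.94777
OBL→GLM→WYN→OBL: 0.6037 × 1.874 × 0.8093 = 0.91559
QRM→OBL→GLM→QRM: 1.487 × 0.6037 × 1.019 = 0.91476
JLT→GLM→WYN→JLT: 0.4802 × 1.874 × 1.006 = 0.90529
Maximum is JLT→OBL→GLM→JLT at 0.9478; no arbitrage — every cycle loses value.

0.9478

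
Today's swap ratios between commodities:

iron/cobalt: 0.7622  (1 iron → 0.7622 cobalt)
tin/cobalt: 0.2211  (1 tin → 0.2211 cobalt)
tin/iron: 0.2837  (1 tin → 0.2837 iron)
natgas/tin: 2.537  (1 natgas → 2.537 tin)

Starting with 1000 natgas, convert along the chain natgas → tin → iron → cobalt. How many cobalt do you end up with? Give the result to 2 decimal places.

548.59

1000 natgas × 2.537 = 2537 tin
2537 tin × 0.2837 = 719.7469 iron
719.7469 iron × 0.7622 = 548.59108718 cobalt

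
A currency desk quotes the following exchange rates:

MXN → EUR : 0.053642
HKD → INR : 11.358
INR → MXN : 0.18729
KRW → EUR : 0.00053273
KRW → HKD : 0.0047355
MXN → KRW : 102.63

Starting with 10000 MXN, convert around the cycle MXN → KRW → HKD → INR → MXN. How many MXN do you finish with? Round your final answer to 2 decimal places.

10338.48

10000 MXN × 102.63 = 1026300 KRW
1026300 KRW × 0.0047355 = 4860.04365 HKD
4860.04365 HKD × 11.358 = 55200.3757767 INR
55200.3757767 INR × 0.18729 = 10338.478379218143 MXN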